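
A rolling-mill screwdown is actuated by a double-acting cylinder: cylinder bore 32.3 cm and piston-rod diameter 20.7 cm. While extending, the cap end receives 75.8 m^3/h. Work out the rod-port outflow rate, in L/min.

Q_out ≈ 744 L/min

Cap-side area A_cap = π/4 × (32.3 cm)² = 819.4 cm^2
Rod-side annular area A_ann = π/4 × (32.3² − 20.7²) = 482.9 cm^2
Piston speed v = Q_in/A_cap; rod-end outflow Q_out = v × A_ann = Q_in × A_ann/A_cap.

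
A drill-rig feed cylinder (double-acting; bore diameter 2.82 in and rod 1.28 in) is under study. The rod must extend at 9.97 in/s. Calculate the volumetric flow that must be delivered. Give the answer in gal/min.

Cap-side area A_cap = π/4 × (2.82 in)² = 6.246 in^2
Q = A × v

Q ≈ 16.2 gal/min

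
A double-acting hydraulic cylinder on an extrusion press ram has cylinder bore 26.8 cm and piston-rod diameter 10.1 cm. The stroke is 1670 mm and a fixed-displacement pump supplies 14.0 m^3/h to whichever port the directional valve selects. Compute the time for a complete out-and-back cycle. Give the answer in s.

Cap-side area A_cap = π/4 × (26.8 cm)² = 564.1 cm^2
Rod-side annular area A_ann = π/4 × (26.8² − 10.1²) = 484.0 cm^2
t_ext = A_cap·L/Q = 24.22 s
t_ret = A_ann·L/Q = 20.78 s
t_cycle = t_ext + t_ret

t ≈ 45.0 s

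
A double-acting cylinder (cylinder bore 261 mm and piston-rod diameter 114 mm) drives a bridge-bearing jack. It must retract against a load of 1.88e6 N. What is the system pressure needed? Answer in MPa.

Rod-side annular area A_ann = π/4 × (261² − 114²) = 43300 mm^2
Retraction: pressure acts on the annular area.
P = F / A = 1.88e6 N / A

P ≈ 43.4 MPa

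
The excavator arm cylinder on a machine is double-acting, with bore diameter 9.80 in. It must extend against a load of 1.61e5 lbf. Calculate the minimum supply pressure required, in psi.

P ≈ 2130 psi

Cap-side area A_cap = π/4 × (9.80 in)² = 75.43 in^2
P = F / A = 1.61e5 lbf / A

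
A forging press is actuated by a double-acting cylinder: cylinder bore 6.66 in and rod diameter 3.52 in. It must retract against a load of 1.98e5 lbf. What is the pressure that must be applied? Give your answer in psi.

P ≈ 7890 psi

Rod-side annular area A_ann = π/4 × (6.66² − 3.52²) = 25.11 in^2
Retraction: pressure acts on the annular area.
P = F / A = 1.98e5 lbf / A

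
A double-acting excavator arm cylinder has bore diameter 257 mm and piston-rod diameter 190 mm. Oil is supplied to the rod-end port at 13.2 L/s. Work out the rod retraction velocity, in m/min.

v ≈ 33.7 m/min

Rod-side annular area A_ann = π/4 × (257² − 190²) = 23520 mm^2
Flow into the rod-end port fills the annular volume.
v = Q / A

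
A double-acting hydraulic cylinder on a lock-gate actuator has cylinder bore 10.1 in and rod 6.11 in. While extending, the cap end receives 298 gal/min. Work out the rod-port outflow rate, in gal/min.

Cap-side area A_cap = π/4 × (10.1 in)² = 80.12 in^2
Rod-side annular area A_ann = π/4 × (10.1² − 6.11²) = 50.80 in^2
Piston speed v = Q_in/A_cap; rod-end outflow Q_out = v × A_ann = Q_in × A_ann/A_cap.

Q_out ≈ 189 gal/min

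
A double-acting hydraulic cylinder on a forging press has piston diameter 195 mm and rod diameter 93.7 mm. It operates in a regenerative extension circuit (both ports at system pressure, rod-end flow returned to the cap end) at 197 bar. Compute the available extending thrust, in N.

F ≈ 1.36e5 N

With equal pressure on both faces, forces on the annular region cancel; the net push is pressure × rod cross-section.
Rod cross-section A_rod = π/4 × (93.7 mm)² = 6896 mm^2
F = P × A_rod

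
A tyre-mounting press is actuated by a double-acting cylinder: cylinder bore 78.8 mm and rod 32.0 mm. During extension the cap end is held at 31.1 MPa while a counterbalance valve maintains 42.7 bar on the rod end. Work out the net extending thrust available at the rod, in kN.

F ≈ 134 kN

Cap-side area A_cap = π/4 × (78.8 mm)² = 4877 mm^2
Rod-side annular area A_ann = π/4 × (78.8² − 32.0²) = 4073 mm^2
Net thrust = P_cap·A_cap − P_rod·A_ann = 151.7 kN − 17.39 kN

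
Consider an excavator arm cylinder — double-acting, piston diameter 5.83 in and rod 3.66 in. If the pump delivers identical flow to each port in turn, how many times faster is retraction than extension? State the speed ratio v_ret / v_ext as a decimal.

Cap-side area A_cap = π/4 × (5.83 in)² = 26.69 in^2
Rod-side annular area A_ann = π/4 × (5.83² − 3.66²) = 16.17 in^2
For equal Q, v ∝ 1/A, so v_ret/v_ext = A_cap/A_ann.

v_ret/v_ext ≈ 1.65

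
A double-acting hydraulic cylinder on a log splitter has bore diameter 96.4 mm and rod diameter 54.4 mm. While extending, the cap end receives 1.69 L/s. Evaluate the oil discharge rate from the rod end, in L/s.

Cap-side area A_cap = π/4 × (96.4 mm)² = 7299 mm^2
Rod-side annular area A_ann = π/4 × (96.4² − 54.4²) = 4974 mm^2
Piston speed v = Q_in/A_cap; rod-end outflow Q_out = v × A_ann = Q_in × A_ann/A_cap.

Q_out ≈ 1.15 L/s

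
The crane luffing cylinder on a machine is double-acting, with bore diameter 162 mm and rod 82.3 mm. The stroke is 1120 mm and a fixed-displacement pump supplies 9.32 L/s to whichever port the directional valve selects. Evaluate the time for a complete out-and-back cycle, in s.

t ≈ 4.31 s

Cap-side area A_cap = π/4 × (162 mm)² = 20610 mm^2
Rod-side annular area A_ann = π/4 × (162² − 82.3²) = 15290 mm^2
t_ext = A_cap·L/Q = 2.477 s
t_ret = A_ann·L/Q = 1.838 s
t_cycle = t_ext + t_ret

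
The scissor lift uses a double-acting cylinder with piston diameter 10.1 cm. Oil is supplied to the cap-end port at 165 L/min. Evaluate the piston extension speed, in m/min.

Cap-side area A_cap = π/4 × (10.1 cm)² = 80.12 cm^2
v = Q / A

v ≈ 20.6 m/min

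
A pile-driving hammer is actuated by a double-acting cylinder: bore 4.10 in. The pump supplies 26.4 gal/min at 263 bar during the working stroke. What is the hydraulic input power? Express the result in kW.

Hydraulic power = P × Q

W ≈ 43.8 kW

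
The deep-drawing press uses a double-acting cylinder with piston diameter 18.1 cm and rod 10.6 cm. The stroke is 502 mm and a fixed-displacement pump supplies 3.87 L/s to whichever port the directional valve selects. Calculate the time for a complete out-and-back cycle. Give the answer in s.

t ≈ 5.53 s

Cap-side area A_cap = π/4 × (18.1 cm)² = 257.3 cm^2
Rod-side annular area A_ann = π/4 × (18.1² − 10.6²) = 169.1 cm^2
t_ext = A_cap·L/Q = 3.338 s
t_ret = A_ann·L/Q = 2.193 s
t_cycle = t_ext + t_ret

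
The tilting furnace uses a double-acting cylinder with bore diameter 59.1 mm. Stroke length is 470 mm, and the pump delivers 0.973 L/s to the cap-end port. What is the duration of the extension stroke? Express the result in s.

Cap-side area A_cap = π/4 × (59.1 mm)² = 2743 mm^2
Swept volume V = A × L; t = V / Q = A·L / Q

t ≈ 1.33 s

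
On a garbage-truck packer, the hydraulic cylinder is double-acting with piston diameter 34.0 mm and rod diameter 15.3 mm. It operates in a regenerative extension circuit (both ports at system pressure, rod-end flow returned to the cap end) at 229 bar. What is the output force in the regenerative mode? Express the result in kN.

F ≈ 4.21 kN

With equal pressure on both faces, forces on the annular region cancel; the net push is pressure × rod cross-section.
Rod cross-section A_rod = π/4 × (15.3 mm)² = 183.9 mm^2
F = P × A_rod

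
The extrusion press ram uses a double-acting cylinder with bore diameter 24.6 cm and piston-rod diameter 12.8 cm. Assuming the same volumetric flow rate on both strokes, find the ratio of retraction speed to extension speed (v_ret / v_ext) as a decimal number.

Cap-side area A_cap = π/4 × (24.6 cm)² = 475.3 cm^2
Rod-side annular area A_ann = π/4 × (24.6² − 12.8²) = 346.6 cm^2
For equal Q, v ∝ 1/A, so v_ret/v_ext = A_cap/A_ann.

v_ret/v_ext ≈ 1.37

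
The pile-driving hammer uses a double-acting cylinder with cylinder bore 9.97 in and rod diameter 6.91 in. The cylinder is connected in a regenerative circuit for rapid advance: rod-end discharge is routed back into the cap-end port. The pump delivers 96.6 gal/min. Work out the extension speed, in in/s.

v ≈ 9.92 in/s

In regeneration the rod-end outflow joins the pump flow into the cap end, so the net volume the pump must supply per unit advance equals the rod cross-section area.
Rod cross-section A_rod = π/4 × (6.91 in)² = 37.50 in^2
v = Q_pump / A_rod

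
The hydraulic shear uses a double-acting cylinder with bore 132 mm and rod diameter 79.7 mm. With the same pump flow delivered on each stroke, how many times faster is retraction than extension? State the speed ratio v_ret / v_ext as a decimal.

v_ret/v_ext ≈ 1.57

Cap-side area A_cap = π/4 × (132 mm)² = 13680 mm^2
Rod-side annular area A_ann = π/4 × (132² − 79.7²) = 8696 mm^2
For equal Q, v ∝ 1/A, so v_ret/v_ext = A_cap/A_ann.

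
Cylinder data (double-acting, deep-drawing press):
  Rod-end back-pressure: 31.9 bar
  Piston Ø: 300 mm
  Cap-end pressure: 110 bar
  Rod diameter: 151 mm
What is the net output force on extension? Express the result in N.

F ≈ 6.09e5 N

Cap-side area A_cap = π/4 × (300 mm)² = 70690 mm^2
Rod-side annular area A_ann = π/4 × (300² − 151²) = 52780 mm^2
Net thrust = P_cap·A_cap − P_rod·A_ann = 7.775e5 N − 1.684e5 N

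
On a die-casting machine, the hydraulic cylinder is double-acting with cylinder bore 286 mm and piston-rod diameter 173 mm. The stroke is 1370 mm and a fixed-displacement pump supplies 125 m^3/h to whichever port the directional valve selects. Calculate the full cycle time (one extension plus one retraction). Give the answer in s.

Cap-side area A_cap = π/4 × (286 mm)² = 64240 mm^2
Rod-side annular area A_ann = π/4 × (286² − 173²) = 40740 mm^2
t_ext = A_cap·L/Q = 2.535 s
t_ret = A_ann·L/Q = 1.607 s
t_cycle = t_ext + t_ret

t ≈ 4.14 s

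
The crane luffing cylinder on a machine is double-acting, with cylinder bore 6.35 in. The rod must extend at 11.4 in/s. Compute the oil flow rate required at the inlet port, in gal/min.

Cap-side area A_cap = π/4 × (6.35 in)² = 31.67 in^2
Q = A × v

Q ≈ 93.8 gal/min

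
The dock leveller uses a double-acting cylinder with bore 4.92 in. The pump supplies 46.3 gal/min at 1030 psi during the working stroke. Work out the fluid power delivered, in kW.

Hydraulic power = P × Q

W ≈ 20.7 kW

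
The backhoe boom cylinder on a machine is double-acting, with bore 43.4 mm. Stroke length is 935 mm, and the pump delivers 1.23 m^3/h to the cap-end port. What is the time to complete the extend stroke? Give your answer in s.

Cap-side area A_cap = π/4 × (43.4 mm)² = 1479 mm^2
Swept volume V = A × L; t = V / Q = A·L / Q

t ≈ 4.05 s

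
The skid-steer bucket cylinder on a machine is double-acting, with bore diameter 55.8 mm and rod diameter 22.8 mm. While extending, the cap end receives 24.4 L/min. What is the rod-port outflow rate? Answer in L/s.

Q_out ≈ 0.339 L/s

Cap-side area A_cap = π/4 × (55.8 mm)² = 2445 mm^2
Rod-side annular area A_ann = π/4 × (55.8² − 22.8²) = 2037 mm^2
Piston speed v = Q_in/A_cap; rod-end outflow Q_out = v × A_ann = Q_in × A_ann/A_cap.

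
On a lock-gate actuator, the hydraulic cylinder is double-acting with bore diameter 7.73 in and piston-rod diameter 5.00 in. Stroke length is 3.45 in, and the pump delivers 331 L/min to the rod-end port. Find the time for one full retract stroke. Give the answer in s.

t ≈ 0.280 s

Rod-side annular area A_ann = π/4 × (7.73² − 5.00²) = 27.29 in^2
Swept volume V = A × L; t = V / Q = A·L / Q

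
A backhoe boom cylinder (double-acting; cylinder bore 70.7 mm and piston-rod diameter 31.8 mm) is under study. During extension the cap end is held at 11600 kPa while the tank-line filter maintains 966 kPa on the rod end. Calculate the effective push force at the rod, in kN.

Cap-side area A_cap = π/4 × (70.7 mm)² = 3926 mm^2
Rod-side annular area A_ann = π/4 × (70.7² − 31.8²) = 3132 mm^2
Net thrust = P_cap·A_cap − P_rod·A_ann = 45.54 kN − 3.025 kN

F ≈ 42.5 kN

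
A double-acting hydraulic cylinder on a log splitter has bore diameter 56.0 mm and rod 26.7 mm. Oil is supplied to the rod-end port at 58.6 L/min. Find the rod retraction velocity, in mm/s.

Rod-side annular area A_ann = π/4 × (56.0² − 26.7²) = 1903 mm^2
Flow into the rod-end port fills the annular volume.
v = Q / A

v ≈ 513 mm/s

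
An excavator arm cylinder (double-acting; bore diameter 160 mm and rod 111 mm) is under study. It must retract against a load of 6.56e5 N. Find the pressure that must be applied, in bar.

Rod-side annular area A_ann = π/4 × (160² − 111²) = 10430 mm^2
Retraction: pressure acts on the annular area.
P = F / A = 6.56e5 N / A

P ≈ 629 bar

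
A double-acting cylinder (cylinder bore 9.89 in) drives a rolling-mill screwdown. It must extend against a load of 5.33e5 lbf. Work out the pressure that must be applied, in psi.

P ≈ 6940 psi

Cap-side area A_cap = π/4 × (9.89 in)² = 76.82 in^2
P = F / A = 5.33e5 lbf / A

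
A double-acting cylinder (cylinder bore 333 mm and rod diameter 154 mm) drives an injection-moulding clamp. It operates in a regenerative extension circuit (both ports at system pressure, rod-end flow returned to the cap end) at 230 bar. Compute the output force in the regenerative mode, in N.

With equal pressure on both faces, forces on the annular region cancel; the net push is pressure × rod cross-section.
Rod cross-section A_rod = π/4 × (154 mm)² = 18630 mm^2
F = P × A_rod

F ≈ 4.28e5 N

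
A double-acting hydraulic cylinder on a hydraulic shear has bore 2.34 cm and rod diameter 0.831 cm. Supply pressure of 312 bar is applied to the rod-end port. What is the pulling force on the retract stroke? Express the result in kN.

F ≈ 11.7 kN

Rod-side annular area A_ann = π/4 × (2.34² − 0.831²) = 3.758 cm^2
On retraction the pressure acts on the annular area (bore minus rod).
F = P × A_ann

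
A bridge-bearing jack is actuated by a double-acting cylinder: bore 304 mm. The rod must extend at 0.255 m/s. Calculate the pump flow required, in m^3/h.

Q ≈ 66.6 m^3/h

Cap-side area A_cap = π/4 × (304 mm)² = 72580 mm^2
Q = A × v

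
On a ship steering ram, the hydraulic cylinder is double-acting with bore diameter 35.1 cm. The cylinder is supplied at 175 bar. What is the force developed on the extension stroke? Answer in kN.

Cap-side area A_cap = π/4 × (35.1 cm)² = 967.6 cm^2
F = P × A_cap = 175 bar × A_cap

F ≈ 1690 kN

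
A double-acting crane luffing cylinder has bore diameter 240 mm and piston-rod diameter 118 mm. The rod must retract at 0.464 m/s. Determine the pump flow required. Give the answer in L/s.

Q ≈ 15.9 L/s

Rod-side annular area A_ann = π/4 × (240² − 118²) = 34300 mm^2
Q = A × v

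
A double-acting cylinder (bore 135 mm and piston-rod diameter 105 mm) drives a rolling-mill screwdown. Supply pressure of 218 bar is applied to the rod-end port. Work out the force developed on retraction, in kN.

Rod-side annular area A_ann = π/4 × (135² − 105²) = 5655 mm^2
On retraction the pressure acts on the annular area (bore minus rod).
F = P × A_ann

F ≈ 123 kN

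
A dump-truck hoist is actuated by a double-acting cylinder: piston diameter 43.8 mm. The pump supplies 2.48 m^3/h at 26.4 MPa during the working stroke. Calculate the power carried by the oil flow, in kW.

W ≈ 18.2 kW

Hydraulic power = P × Q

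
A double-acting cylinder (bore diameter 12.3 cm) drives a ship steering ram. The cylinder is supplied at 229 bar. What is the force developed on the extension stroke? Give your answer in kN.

F ≈ 272 kN

Cap-side area A_cap = π/4 × (12.3 cm)² = 118.8 cm^2
F = P × A_cap = 229 bar × A_cap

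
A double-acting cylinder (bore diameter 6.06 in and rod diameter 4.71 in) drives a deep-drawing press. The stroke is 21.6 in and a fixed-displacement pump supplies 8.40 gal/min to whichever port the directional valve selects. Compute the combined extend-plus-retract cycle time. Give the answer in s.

Cap-side area A_cap = π/4 × (6.06 in)² = 28.84 in^2
Rod-side annular area A_ann = π/4 × (6.06² − 4.71²) = 11.42 in^2
t_ext = A_cap·L/Q = 19.26 s
t_ret = A_ann·L/Q = 7.627 s
t_cycle = t_ext + t_ret

t ≈ 26.9 s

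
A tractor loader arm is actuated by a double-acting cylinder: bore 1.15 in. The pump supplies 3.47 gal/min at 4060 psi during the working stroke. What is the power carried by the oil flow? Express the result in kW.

W ≈ 6.13 kW

Hydraulic power = P × Q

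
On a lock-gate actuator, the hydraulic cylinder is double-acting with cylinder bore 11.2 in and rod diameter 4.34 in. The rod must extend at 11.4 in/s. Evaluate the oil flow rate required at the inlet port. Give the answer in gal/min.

Cap-side area A_cap = π/4 × (11.2 in)² = 98.52 in^2
Q = A × v

Q ≈ 292 gal/min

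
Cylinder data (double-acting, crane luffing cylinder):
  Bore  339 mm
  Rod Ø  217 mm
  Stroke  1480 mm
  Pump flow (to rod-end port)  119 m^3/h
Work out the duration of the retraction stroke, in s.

t ≈ 2.39 s

Rod-side annular area A_ann = π/4 × (339² − 217²) = 53280 mm^2
Swept volume V = A × L; t = V / Q = A·L / Q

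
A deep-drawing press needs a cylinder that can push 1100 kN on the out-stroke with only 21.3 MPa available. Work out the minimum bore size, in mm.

Extension force acts on the full piston face: F = P × (π/4)D².
D = √(4F / (πP)) = √(4 × 1100 kN / (π × 21.3 MPa))

D ≈ 256 mm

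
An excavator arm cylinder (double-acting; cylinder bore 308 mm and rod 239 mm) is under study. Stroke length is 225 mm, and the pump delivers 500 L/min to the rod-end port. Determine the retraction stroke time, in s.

t ≈ 0.800 s

Rod-side annular area A_ann = π/4 × (308² − 239²) = 29640 mm^2
Swept volume V = A × L; t = V / Q = A·L / Q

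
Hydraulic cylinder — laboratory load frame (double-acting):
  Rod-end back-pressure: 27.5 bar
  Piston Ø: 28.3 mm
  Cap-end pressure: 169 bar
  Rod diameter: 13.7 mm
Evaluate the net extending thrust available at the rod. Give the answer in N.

Cap-side area A_cap = π/4 × (28.3 mm)² = 629.0 mm^2
Rod-side annular area A_ann = π/4 × (28.3² − 13.7²) = 481.6 mm^2
Net thrust = P_cap·A_cap − P_rod·A_ann = 10630 N − 1324 N

F ≈ 9310 N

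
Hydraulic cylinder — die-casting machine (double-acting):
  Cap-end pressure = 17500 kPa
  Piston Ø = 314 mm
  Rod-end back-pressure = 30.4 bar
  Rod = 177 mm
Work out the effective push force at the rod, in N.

Cap-side area A_cap = π/4 × (314 mm)² = 77440 mm^2
Rod-side annular area A_ann = π/4 × (314² − 177²) = 52830 mm^2
Net thrust = P_cap·A_cap − P_rod·A_ann = 1.355e6 N − 1.606e5 N

F ≈ 1.19e6 N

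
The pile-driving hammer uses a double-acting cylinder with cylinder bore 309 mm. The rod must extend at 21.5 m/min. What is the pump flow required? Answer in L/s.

Cap-side area A_cap = π/4 × (309 mm)² = 74990 mm^2
Q = A × v

Q ≈ 26.9 L/s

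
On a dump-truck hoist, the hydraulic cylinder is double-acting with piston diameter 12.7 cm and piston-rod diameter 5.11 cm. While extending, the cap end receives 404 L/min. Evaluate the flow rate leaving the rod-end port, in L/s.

Q_out ≈ 5.64 L/s

Cap-side area A_cap = π/4 × (12.7 cm)² = 126.7 cm^2
Rod-side annular area A_ann = π/4 × (12.7² − 5.11²) = 106.2 cm^2
Piston speed v = Q_in/A_cap; rod-end outflow Q_out = v × A_ann = Q_in × A_ann/A_cap.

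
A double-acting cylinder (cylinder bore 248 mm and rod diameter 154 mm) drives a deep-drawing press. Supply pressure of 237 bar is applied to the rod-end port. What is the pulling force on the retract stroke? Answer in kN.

Rod-side annular area A_ann = π/4 × (248² − 154²) = 29680 mm^2
On retraction the pressure acts on the annular area (bore minus rod).
F = P × A_ann

F ≈ 703 kN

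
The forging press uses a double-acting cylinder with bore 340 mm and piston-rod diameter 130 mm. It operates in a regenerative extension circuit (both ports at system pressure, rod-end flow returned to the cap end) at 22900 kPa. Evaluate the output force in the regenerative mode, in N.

F ≈ 3.04e5 N

With equal pressure on both faces, forces on the annular region cancel; the net push is pressure × rod cross-section.
Rod cross-section A_rod = π/4 × (130 mm)² = 13270 mm^2
F = P × A_rod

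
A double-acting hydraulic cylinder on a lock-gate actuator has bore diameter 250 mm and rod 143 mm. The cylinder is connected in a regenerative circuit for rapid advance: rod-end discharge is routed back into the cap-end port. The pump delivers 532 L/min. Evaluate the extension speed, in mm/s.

In regeneration the rod-end outflow joins the pump flow into the cap end, so the net volume the pump must supply per unit advance equals the rod cross-section area.
Rod cross-section A_rod = π/4 × (143 mm)² = 16060 mm^2
v = Q_pump / A_rod

v ≈ 552 mm/s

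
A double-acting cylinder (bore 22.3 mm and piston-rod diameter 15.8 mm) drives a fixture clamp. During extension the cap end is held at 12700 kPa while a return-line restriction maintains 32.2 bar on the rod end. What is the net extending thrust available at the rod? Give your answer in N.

Cap-side area A_cap = π/4 × (22.3 mm)² = 390.6 mm^2
Rod-side annular area A_ann = π/4 × (22.3² − 15.8²) = 194.5 mm^2
Net thrust = P_cap·A_cap − P_rod·A_ann = 4960 N − 626.3 N

F ≈ 4330 N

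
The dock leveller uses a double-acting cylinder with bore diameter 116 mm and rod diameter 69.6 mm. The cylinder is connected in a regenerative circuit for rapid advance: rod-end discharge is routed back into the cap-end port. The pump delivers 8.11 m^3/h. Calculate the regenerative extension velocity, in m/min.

v ≈ 35.5 m/min

In regeneration the rod-end outflow joins the pump flow into the cap end, so the net volume the pump must supply per unit advance equals the rod cross-section area.
Rod cross-section A_rod = π/4 × (69.6 mm)² = 3805 mm^2
v = Q_pump / A_rod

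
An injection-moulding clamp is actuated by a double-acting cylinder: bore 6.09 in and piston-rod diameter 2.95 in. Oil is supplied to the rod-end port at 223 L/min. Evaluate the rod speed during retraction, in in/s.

Rod-side annular area A_ann = π/4 × (6.09² − 2.95²) = 22.29 in^2
Flow into the rod-end port fills the annular volume.
v = Q / A

v ≈ 10.2 in/s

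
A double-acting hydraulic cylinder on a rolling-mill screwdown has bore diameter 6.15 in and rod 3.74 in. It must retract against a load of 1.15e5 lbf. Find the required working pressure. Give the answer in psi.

P ≈ 6140 psi

Rod-side annular area A_ann = π/4 × (6.15² − 3.74²) = 18.72 in^2
Retraction: pressure acts on the annular area.
P = F / A = 1.15e5 lbf / A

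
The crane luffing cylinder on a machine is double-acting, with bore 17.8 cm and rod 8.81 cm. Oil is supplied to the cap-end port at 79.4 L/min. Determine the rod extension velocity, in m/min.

Cap-side area A_cap = π/4 × (17.8 cm)² = 248.8 cm^2
v = Q / A

v ≈ 3.19 m/min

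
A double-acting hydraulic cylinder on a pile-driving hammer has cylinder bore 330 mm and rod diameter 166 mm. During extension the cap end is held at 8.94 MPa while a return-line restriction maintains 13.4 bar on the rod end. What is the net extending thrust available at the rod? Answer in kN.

F ≈ 679 kN

Cap-side area A_cap = π/4 × (330 mm)² = 85530 mm^2
Rod-side annular area A_ann = π/4 × (330² − 166²) = 63890 mm^2
Net thrust = P_cap·A_cap − P_rod·A_ann = 764.6 kN − 85.61 kN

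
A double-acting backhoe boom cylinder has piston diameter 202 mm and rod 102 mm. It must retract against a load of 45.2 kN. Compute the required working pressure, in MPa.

P ≈ 1.89 MPa

Rod-side annular area A_ann = π/4 × (202² − 102²) = 23880 mm^2
Retraction: pressure acts on the annular area.
P = F / A = 45.2 kN / A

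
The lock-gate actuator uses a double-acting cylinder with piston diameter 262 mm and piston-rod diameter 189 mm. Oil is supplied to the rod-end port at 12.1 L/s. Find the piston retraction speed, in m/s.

Rod-side annular area A_ann = π/4 × (262² − 189²) = 25860 mm^2
Flow into the rod-end port fills the annular volume.
v = Q / A

v ≈ 0.468 m/s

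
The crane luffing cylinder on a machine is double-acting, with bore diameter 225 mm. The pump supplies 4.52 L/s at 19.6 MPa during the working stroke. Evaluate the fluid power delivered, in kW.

W ≈ 88.6 kW

Hydraulic power = P × Q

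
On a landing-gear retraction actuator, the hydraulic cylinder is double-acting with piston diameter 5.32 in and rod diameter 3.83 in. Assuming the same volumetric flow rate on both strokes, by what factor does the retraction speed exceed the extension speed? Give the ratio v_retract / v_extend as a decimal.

Cap-side area A_cap = π/4 × (5.32 in)² = 22.23 in^2
Rod-side annular area A_ann = π/4 × (5.32² − 3.83²) = 10.71 in^2
For equal Q, v ∝ 1/A, so v_ret/v_ext = A_cap/A_ann.

v_ret/v_ext ≈ 2.08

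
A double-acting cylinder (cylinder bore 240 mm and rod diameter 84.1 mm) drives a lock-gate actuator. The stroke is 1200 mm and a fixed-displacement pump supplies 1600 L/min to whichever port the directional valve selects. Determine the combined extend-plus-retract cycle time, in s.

t ≈ 3.82 s

Cap-side area A_cap = π/4 × (240 mm)² = 45240 mm^2
Rod-side annular area A_ann = π/4 × (240² − 84.1²) = 39680 mm^2
t_ext = A_cap·L/Q = 2.036 s
t_ret = A_ann·L/Q = 1.786 s
t_cycle = t_ext + t_ret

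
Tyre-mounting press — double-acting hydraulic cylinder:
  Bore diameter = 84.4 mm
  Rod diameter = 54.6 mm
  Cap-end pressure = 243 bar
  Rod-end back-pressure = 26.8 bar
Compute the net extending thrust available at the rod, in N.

Cap-side area A_cap = π/4 × (84.4 mm)² = 5595 mm^2
Rod-side annular area A_ann = π/4 × (84.4² − 54.6²) = 3253 mm^2
Net thrust = P_cap·A_cap − P_rod·A_ann = 1.360e5 N − 8719 N

F ≈ 1.27e5 N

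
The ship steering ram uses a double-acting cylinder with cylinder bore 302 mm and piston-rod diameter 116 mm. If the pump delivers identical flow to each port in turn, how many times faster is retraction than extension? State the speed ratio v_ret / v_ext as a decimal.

v_ret/v_ext ≈ 1.17

Cap-side area A_cap = π/4 × (302 mm)² = 71630 mm^2
Rod-side annular area A_ann = π/4 × (302² − 116²) = 61060 mm^2
For equal Q, v ∝ 1/A, so v_ret/v_ext = A_cap/A_ann.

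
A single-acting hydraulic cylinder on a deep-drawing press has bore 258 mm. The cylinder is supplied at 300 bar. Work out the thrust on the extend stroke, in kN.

F ≈ 1570 kN

Cap-side area A_cap = π/4 × (258 mm)² = 52280 mm^2
F = P × A_cap = 300 bar × A_cap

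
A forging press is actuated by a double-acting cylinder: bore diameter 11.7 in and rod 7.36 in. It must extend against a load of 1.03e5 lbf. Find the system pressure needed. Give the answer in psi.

P ≈ 958 psi

Cap-side area A_cap = π/4 × (11.7 in)² = 107.5 in^2
P = F / A = 1.03e5 lbf / A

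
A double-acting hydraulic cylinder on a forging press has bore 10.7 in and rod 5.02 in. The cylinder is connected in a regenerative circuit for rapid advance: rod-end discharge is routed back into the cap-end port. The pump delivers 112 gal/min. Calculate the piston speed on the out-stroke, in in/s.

v ≈ 21.8 in/s

In regeneration the rod-end outflow joins the pump flow into the cap end, so the net volume the pump must supply per unit advance equals the rod cross-section area.
Rod cross-section A_rod = π/4 × (5.02 in)² = 19.79 in^2
v = Q_pump / A_rod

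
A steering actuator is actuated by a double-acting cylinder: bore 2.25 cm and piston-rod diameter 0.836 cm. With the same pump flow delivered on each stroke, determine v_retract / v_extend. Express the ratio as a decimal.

Cap-side area A_cap = π/4 × (2.25 cm)² = 3.976 cm^2
Rod-side annular area A_ann = π/4 × (2.25² − 0.836²) = 3.427 cm^2
For equal Q, v ∝ 1/A, so v_ret/v_ext = A_cap/A_ann.

v_ret/v_ext ≈ 1.16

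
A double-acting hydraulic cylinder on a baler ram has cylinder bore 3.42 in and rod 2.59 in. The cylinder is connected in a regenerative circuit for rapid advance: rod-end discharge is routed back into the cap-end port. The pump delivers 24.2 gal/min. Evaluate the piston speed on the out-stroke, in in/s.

In regeneration the rod-end outflow joins the pump flow into the cap end, so the net volume the pump must supply per unit advance equals the rod cross-section area.
Rod cross-section A_rod = π/4 × (2.59 in)² = 5.269 in^2
v = Q_pump / A_rod

v ≈ 17.7 in/s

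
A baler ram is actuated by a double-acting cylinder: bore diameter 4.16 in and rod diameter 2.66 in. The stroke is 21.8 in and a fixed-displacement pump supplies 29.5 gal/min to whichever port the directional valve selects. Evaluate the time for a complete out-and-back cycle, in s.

Cap-side area A_cap = π/4 × (4.16 in)² = 13.59 in^2
Rod-side annular area A_ann = π/4 × (4.16² − 2.66²) = 8.035 in^2
t_ext = A_cap·L/Q = 2.609 s
t_ret = A_ann·L/Q = 1.542 s
t_cycle = t_ext + t_ret

t ≈ 4.15 s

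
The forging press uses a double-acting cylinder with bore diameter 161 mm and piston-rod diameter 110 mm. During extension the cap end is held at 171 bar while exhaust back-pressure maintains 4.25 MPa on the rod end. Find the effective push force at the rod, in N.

Cap-side area A_cap = π/4 × (161 mm)² = 20360 mm^2
Rod-side annular area A_ann = π/4 × (161² − 110²) = 10850 mm^2
Net thrust = P_cap·A_cap − P_rod·A_ann = 3.481e5 N − 46130 N

F ≈ 3.02e5 N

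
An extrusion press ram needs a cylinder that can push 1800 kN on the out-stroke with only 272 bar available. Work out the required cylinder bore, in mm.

D ≈ 290 mm

Extension force acts on the full piston face: F = P × (π/4)D².
D = √(4F / (πP)) = √(4 × 1800 kN / (π × 272 bar))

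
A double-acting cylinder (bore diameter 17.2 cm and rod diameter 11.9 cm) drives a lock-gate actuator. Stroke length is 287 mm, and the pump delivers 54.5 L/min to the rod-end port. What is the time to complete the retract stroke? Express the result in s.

Rod-side annular area A_ann = π/4 × (17.2² − 11.9²) = 121.1 cm^2
Swept volume V = A × L; t = V / Q = A·L / Q

t ≈ 3.83 s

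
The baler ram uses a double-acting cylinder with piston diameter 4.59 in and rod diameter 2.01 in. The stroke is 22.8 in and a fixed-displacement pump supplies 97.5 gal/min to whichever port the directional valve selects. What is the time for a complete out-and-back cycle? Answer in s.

t ≈ 1.82 s

Cap-side area A_cap = π/4 × (4.59 in)² = 16.55 in^2
Rod-side annular area A_ann = π/4 × (4.59² − 2.01²) = 13.37 in^2
t_ext = A_cap·L/Q = 1.005 s
t_ret = A_ann·L/Q = 0.8123 s
t_cycle = t_ext + t_ret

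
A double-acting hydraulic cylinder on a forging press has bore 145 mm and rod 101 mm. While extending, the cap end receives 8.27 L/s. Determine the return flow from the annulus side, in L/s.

Cap-side area A_cap = π/4 × (145 mm)² = 16510 mm^2
Rod-side annular area A_ann = π/4 × (145² − 101²) = 8501 mm^2
Piston speed v = Q_in/A_cap; rod-end outflow Q_out = v × A_ann = Q_in × A_ann/A_cap.

Q_out ≈ 4.26 L/s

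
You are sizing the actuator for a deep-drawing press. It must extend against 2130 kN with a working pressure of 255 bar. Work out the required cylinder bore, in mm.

Extension force acts on the full piston face: F = P × (π/4)D².
D = √(4F / (πP)) = √(4 × 2130 kN / (π × 255 bar))

D ≈ 326 mm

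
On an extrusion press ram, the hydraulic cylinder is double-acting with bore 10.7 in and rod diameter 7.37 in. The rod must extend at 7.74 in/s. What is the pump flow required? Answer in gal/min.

Cap-side area A_cap = π/4 × (10.7 in)² = 89.92 in^2
Q = A × v

Q ≈ 181 gal/min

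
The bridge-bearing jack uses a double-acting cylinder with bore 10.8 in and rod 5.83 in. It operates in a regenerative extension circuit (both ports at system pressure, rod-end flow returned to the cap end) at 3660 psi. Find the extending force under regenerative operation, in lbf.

F ≈ 97700 lbf

With equal pressure on both faces, forces on the annular region cancel; the net push is pressure × rod cross-section.
Rod cross-section A_rod = π/4 × (5.83 in)² = 26.69 in^2
F = P × A_rod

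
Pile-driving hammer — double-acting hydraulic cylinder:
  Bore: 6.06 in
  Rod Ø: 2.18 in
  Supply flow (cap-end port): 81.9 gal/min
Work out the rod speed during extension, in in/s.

v ≈ 10.9 in/s

Cap-side area A_cap = π/4 × (6.06 in)² = 28.84 in^2
v = Q / A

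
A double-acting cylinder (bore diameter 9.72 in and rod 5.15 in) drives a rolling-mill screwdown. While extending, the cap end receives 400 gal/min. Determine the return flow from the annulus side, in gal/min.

Q_out ≈ 288 gal/min

Cap-side area A_cap = π/4 × (9.72 in)² = 74.20 in^2
Rod-side annular area A_ann = π/4 × (9.72² − 5.15²) = 53.37 in^2
Piston speed v = Q_in/A_cap; rod-end outflow Q_out = v × A_ann = Q_in × A_ann/A_cap.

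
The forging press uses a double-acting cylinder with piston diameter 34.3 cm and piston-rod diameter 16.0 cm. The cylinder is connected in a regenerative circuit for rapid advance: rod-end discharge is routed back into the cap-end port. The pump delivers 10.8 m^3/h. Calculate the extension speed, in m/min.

v ≈ 8.95 m/min

In regeneration the rod-end outflow joins the pump flow into the cap end, so the net volume the pump must supply per unit advance equals the rod cross-section area.
Rod cross-section A_rod = π/4 × (16.0 cm)² = 201.1 cm^2
v = Q_pump / A_rod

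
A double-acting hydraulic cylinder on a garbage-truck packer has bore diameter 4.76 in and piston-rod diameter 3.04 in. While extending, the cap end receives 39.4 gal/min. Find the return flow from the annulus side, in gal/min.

Q_out ≈ 23.3 gal/min

Cap-side area A_cap = π/4 × (4.76 in)² = 17.80 in^2
Rod-side annular area A_ann = π/4 × (4.76² − 3.04²) = 10.54 in^2
Piston speed v = Q_in/A_cap; rod-end outflow Q_out = v × A_ann = Q_in × A_ann/A_cap.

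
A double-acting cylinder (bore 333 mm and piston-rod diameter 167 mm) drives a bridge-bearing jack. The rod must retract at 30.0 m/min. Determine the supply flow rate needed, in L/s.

Q ≈ 32.6 L/s

Rod-side annular area A_ann = π/4 × (333² − 167²) = 65190 mm^2
Q = A × v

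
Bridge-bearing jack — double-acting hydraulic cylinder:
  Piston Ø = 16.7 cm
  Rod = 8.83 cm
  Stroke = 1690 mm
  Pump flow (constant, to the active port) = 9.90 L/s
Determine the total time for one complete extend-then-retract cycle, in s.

t ≈ 6.43 s

Cap-side area A_cap = π/4 × (16.7 cm)² = 219.0 cm^2
Rod-side annular area A_ann = π/4 × (16.7² − 8.83²) = 157.8 cm^2
t_ext = A_cap·L/Q = 3.739 s
t_ret = A_ann·L/Q = 2.694 s
t_cycle = t_ext + t_ret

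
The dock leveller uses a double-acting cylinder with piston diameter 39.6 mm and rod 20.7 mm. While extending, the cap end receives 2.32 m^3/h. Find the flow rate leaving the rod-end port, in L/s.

Q_out ≈ 0.468 L/s

Cap-side area A_cap = π/4 × (39.6 mm)² = 1232 mm^2
Rod-side annular area A_ann = π/4 × (39.6² − 20.7²) = 895.1 mm^2
Piston speed v = Q_in/A_cap; rod-end outflow Q_out = v × A_ann = Q_in × A_ann/A_cap.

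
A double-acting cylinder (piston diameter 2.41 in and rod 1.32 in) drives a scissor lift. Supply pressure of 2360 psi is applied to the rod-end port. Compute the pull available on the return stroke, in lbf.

F ≈ 7540 lbf

Rod-side annular area A_ann = π/4 × (2.41² − 1.32²) = 3.193 in^2
On retraction the pressure acts on the annular area (bore minus rod).
F = P × A_ann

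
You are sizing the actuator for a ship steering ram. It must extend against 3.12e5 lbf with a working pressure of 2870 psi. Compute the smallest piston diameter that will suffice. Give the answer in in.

Extension force acts on the full piston face: F = P × (π/4)D².
D = √(4F / (πP)) = √(4 × 3.12e5 lbf / (π × 2870 psi))

D ≈ 11.8 in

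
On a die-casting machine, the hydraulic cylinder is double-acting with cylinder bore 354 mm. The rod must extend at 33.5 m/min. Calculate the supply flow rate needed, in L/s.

Cap-side area A_cap = π/4 × (354 mm)² = 98420 mm^2
Q = A × v

Q ≈ 55.0 L/s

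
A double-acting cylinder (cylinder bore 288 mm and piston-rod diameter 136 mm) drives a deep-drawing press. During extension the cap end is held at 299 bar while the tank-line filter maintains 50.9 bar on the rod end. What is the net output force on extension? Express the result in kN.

Cap-side area A_cap = π/4 × (288 mm)² = 65140 mm^2
Rod-side annular area A_ann = π/4 × (288² − 136²) = 50620 mm^2
Net thrust = P_cap·A_cap − P_rod·A_ann = 1948 kN − 257.6 kN

F ≈ 1690 kN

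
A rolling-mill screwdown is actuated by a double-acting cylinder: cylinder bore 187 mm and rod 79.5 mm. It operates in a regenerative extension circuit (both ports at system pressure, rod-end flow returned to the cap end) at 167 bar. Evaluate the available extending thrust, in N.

With equal pressure on both faces, forces on the annular region cancel; the net push is pressure × rod cross-section.
Rod cross-section A_rod = π/4 × (79.5 mm)² = 4964 mm^2
F = P × A_rod

F ≈ 82900 N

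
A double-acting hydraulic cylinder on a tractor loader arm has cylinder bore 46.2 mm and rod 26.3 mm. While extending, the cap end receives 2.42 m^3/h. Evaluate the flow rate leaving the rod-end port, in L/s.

Cap-side area A_cap = π/4 × (46.2 mm)² = 1676 mm^2
Rod-side annular area A_ann = π/4 × (46.2² − 26.3²) = 1133 mm^2
Piston speed v = Q_in/A_cap; rod-end outflow Q_out = v × A_ann = Q_in × A_ann/A_cap.

Q_out ≈ 0.454 L/s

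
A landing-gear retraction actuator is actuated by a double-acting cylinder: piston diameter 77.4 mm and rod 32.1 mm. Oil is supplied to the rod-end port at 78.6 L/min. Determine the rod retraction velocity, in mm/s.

Rod-side annular area A_ann = π/4 × (77.4² − 32.1²) = 3896 mm^2
Flow into the rod-end port fills the annular volume.
v = Q / A

v ≈ 336 mm/s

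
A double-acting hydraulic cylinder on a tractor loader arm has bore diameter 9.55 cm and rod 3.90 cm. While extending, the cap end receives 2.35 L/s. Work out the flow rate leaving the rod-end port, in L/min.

Q_out ≈ 117 L/min

Cap-side area A_cap = π/4 × (9.55 cm)² = 71.63 cm^2
Rod-side annular area A_ann = π/4 × (9.55² − 3.90²) = 59.68 cm^2
Piston speed v = Q_in/A_cap; rod-end outflow Q_out = v × A_ann = Q_in × A_ann/A_cap.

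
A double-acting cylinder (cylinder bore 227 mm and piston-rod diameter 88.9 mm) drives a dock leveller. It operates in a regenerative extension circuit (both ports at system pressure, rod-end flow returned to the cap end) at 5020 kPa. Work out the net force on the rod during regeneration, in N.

With equal pressure on both faces, forces on the annular region cancel; the net push is pressure × rod cross-section.
Rod cross-section A_rod = π/4 × (88.9 mm)² = 6207 mm^2
F = P × A_rod

F ≈ 31200 N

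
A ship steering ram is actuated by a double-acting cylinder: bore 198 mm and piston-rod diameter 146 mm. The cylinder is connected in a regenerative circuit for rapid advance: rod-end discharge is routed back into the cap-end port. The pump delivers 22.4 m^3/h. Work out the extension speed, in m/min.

v ≈ 22.3 m/min

In regeneration the rod-end outflow joins the pump flow into the cap end, so the net volume the pump must supply per unit advance equals the rod cross-section area.
Rod cross-section A_rod = π/4 × (146 mm)² = 16740 mm^2
v = Q_pump / A_rod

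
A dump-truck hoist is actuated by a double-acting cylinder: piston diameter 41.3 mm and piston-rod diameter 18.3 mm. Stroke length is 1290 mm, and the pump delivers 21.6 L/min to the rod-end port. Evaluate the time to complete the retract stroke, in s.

t ≈ 3.86 s

Rod-side annular area A_ann = π/4 × (41.3² − 18.3²) = 1077 mm^2
Swept volume V = A × L; t = V / Q = A·L / Q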